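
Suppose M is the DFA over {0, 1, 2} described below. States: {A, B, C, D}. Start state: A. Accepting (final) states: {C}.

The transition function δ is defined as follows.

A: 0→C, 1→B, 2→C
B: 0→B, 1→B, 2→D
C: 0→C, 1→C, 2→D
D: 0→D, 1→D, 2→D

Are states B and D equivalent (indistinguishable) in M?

Yes

Start with accepting vs non-accepting: {C} | {A,B,D}.
Split {A,B,D} by δ(·,0) → {B,D} and {A}.
No further refinement is possible. Final partition (3 blocks): {C} | {B,D} | {A}.
B and D lie in the same block of the stable partition, so they are equivalent — no string distinguishes them.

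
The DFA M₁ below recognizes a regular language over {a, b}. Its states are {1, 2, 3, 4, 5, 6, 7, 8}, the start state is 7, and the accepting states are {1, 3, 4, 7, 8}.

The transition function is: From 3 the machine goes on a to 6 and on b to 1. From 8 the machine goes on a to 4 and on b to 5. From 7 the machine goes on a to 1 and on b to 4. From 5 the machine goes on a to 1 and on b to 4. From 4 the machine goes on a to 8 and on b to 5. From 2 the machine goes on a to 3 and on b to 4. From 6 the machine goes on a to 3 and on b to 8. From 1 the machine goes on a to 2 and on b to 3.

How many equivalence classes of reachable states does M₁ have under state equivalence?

All states are reachable from the start state.
Initial partition by acceptance: {1,3,4,7,8} | {2,5,6}.
Refine {1,3,4,7,8} on symbol a: members go to different blocks, giving {4,7,8} and {1,3}.
On input a, block {4,7,8} splits into {4,8} and {7}.
Stable partition: {4,8} | {2,5,6} | {1,3} | {7} — 4 equivalence classes.

4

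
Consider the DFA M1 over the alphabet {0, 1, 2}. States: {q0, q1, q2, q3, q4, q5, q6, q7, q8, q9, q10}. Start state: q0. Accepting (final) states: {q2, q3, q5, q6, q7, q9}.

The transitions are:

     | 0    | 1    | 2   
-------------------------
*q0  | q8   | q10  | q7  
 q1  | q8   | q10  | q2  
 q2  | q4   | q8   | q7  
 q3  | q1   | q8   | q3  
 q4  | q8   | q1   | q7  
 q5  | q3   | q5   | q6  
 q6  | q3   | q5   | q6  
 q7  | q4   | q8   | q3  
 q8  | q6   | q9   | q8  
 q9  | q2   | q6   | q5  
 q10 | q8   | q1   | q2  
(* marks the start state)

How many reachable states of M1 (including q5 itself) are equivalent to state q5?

Every state is reachable, so we keep all 11.
Initial partition by acceptance: {q2,q3,q5,q6,q7,q9} | {q0,q1,q4,q8,q10}.
Split {q2,q3,q5,q6,q7,q9} by δ(·,0) → {q2,q3,q7} and {q5,q6,q9}.
Split {q0,q1,q4,q8,q10} by δ(·,0) → {q0,q1,q4,q10} and {q8}.
No further refinement is possible. Final partition (4 blocks): {q2,q3,q7} | {q0,q1,q4,q10} | {q5,q6,q9} | {q8}.
The equivalence class containing q5 is {q5,q6,q9}, of size 3.

3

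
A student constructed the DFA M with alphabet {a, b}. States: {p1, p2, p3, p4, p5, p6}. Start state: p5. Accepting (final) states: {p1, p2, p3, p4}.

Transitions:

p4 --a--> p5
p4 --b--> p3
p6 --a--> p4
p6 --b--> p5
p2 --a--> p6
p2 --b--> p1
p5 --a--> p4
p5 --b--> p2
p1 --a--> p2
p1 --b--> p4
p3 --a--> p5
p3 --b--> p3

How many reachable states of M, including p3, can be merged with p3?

Every state is reachable, so we keep all 6.
Initial partition by acceptance: {p1,p2,p3,p4} | {p5,p6}.
Refine {p1,p2,p3,p4} on symbol a: members go to different blocks, giving {p2,p3,p4} and {p1}.
Split {p2,p3,p4} by δ(·,b) → {p3,p4} and {p2}.
On input b, block {p5,p6} splits into {p5} and {p6}.
The partition is now stable with 5 blocks: {p3,p4} | {p5} | {p1} | {p2} | {p6}.
The equivalence class containing p3 is {p3,p4}, of size 2.

2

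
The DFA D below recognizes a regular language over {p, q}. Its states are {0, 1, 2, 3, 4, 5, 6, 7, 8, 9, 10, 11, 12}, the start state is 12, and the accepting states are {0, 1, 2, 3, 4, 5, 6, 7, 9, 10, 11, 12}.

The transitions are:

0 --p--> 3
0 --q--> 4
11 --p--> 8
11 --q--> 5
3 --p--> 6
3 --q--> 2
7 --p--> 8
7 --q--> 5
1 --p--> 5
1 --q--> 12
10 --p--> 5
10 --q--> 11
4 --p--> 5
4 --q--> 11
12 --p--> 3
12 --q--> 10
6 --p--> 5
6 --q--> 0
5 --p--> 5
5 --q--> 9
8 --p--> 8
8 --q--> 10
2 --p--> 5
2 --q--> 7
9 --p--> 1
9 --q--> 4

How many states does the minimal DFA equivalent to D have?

Initial partition by acceptance: {0,1,2,3,4,5,6,7,9,10,11,12} | {8}.
Split {0,1,2,3,4,5,6,7,9,10,11,12} by δ(·,p) → {0,1,2,3,4,5,6,9,10,12} and {7,11}.
Split {0,1,2,3,4,5,6,9,10,12} by δ(·,q) → {0,1,3,5,6,9,12} and {2,4,10}.
On input q, block {0,1,3,5,6,9,12} splits into {0,3,9,12} and {1,5,6}.
Split {0,3,9,12} by δ(·,p) → {0,12} and {3,9}.
On input q, block {1,5,6} splits into {1,6} and {5}.
No further refinement is possible. Final partition (7 blocks): {0,12} | {8} | {7,11} | {2,4,10} | {1,6} | {3,9} | {5}.

7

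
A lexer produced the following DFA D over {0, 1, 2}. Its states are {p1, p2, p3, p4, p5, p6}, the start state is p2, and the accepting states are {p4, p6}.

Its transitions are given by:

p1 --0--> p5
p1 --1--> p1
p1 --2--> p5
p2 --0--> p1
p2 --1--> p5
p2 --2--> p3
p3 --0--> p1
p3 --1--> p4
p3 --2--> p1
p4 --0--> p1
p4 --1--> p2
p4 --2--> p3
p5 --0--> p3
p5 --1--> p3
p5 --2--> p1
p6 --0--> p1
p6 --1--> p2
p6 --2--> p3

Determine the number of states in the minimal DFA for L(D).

First remove the unreachable states {p6}; 5 states remain.
Start with accepting vs non-accepting: {p4} | {p1,p2,p3,p5}.
Split {p1,p2,p3,p5} by δ(·,1) → {p1,p2,p5} and {p3}.
On input 0, block {p1,p2,p5} splits into {p1,p2} and {p5}.
Split {p1,p2} by δ(·,0) → {p1} and {p2}.
Stable partition: {p4} | {p1} | {p3} | {p5} | {p2} — 5 equivalence classes.

5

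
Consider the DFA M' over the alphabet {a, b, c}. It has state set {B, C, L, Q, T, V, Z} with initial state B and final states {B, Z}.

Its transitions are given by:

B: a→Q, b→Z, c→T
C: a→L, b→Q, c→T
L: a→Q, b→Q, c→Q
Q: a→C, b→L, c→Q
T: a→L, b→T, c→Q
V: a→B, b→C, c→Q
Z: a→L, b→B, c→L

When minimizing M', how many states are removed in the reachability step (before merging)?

No path from B leads to V; the other 6 states are all reachable.

1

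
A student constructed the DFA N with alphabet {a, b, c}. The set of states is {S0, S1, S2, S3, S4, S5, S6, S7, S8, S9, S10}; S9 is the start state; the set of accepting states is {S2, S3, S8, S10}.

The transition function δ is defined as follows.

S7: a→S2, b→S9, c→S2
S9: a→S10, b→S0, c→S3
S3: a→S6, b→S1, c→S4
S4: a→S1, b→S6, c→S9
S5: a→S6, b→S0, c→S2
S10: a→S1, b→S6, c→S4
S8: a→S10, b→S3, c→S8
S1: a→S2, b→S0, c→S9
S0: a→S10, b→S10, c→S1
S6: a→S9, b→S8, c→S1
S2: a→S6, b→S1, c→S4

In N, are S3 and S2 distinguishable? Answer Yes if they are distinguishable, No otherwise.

No

States {S5,S7} cannot be reached from the start state, so discard them.
Start with accepting vs non-accepting: {S2,S3,S8,S10} | {S0,S1,S4,S6,S9}.
On input a, block {S2,S3,S8,S10} splits into {S2,S3,S10} and {S8}.
Split {S0,S1,S4,S6,S9} by δ(·,a) → {S0,S1,S9} and {S4,S6}.
Split {S2,S3,S10} by δ(·,a) → {S2,S3} and {S10}.
Refine {S0,S1,S9} on symbol a: members go to different blocks, giving {S0,S9} and {S1}.
On input b, block {S0,S9} splits into {S0} and {S9}.
Split {S4,S6} by δ(·,a) → {S4} and {S6}.
The partition is now stable with 8 blocks: {S2,S3} | {S0} | {S8} | {S4} | {S10} | {S1} | {S9} | {S6}.
S3 and S2 lie in the same block of the stable partition, so they are equivalent — no string distinguishes them.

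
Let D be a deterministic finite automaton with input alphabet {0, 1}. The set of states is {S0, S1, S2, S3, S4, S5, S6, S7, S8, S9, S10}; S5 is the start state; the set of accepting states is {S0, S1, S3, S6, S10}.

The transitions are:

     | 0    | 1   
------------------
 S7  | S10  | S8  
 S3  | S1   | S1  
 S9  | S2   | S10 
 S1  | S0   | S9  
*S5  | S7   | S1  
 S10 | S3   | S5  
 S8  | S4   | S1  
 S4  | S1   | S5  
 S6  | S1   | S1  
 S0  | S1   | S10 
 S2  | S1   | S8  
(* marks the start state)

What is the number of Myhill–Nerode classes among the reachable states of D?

4

First remove the unreachable states {S6}; 10 states remain.
Start with accepting vs non-accepting: {S0,S1,S3,S10} | {S2,S4,S5,S7,S8,S9}.
On input 1, block {S0,S1,S3,S10} splits into {S0,S3} and {S1,S10}.
Refine {S2,S4,S5,S7,S8,S9} on symbol 0: members go to different blocks, giving {S2,S4,S7} and {S5,S8,S9}.
Stable partition: {S0,S3} | {S2,S4,S7} | {S1,S10} | {S5,S8,S9} — 4 equivalence classes.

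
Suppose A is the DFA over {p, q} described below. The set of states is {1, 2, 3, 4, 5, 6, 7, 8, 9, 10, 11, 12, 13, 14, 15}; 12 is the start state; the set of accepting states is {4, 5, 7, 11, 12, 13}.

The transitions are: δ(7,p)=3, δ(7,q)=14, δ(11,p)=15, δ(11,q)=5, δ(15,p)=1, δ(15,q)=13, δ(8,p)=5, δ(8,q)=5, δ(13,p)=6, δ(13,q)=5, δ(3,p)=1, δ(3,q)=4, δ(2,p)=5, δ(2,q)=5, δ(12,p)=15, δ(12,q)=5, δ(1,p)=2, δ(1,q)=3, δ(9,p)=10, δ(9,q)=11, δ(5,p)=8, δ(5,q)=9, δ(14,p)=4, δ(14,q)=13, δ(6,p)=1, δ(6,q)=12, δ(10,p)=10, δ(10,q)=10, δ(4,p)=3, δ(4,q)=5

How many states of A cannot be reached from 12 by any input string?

2

BFS from 12 reaches {1, 2, 3, 4, 5, 6, 8, 9, 10, 11, 12, 13, 15}; the 2 state(s) 7, 14 are never visited.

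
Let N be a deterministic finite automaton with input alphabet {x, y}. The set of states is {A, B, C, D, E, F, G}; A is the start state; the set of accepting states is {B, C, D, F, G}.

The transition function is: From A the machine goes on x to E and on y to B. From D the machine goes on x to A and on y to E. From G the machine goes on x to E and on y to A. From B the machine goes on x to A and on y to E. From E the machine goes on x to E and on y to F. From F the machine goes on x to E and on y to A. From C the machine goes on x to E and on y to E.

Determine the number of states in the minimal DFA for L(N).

2

First remove the unreachable states {C,D,G}; 4 states remain.
P0 = {B,F} | {A,E}.
No further refinement is possible. Final partition (2 blocks): {B,F} | {A,E}.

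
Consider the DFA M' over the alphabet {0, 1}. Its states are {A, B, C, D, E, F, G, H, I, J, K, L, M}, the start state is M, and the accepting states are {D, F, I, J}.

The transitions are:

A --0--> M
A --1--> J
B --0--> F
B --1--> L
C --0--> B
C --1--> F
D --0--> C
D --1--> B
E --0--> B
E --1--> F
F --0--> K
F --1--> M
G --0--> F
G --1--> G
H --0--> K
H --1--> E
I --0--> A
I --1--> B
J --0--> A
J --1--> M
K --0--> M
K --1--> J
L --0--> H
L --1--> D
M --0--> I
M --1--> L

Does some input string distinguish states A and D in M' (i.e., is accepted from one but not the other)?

States {G} cannot be reached from the start state, so discard them.
Initial partition by acceptance: {D,F,I,J} | {A,B,C,E,H,K,L,M}.
On input 0, block {A,B,C,E,H,K,L,M} splits into {A,C,E,H,K,L} and {B,M}.
Split {A,C,E,H,K,L} by δ(·,0) → {A,C,E,K} and {H,L}.
Split {H,L} by δ(·,0) → {H} and {L}.
Stable partition: {D,F,I,J} | {A,C,E,K} | {B,M} | {H} | {L} — 5 equivalence classes.
A and D end up in different blocks, so they are distinguishable. For instance, the string 'ε' is accepted from only D.

Yes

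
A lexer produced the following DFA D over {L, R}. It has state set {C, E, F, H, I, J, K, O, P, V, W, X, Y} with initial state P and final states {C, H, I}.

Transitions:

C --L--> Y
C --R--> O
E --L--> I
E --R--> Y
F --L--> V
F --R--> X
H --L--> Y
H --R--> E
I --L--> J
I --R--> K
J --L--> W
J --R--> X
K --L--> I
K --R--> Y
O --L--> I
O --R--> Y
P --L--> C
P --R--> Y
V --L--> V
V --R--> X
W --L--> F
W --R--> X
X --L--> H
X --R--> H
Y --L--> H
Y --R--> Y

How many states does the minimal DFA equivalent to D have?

All states are reachable from the start state.
Initial partition by acceptance: {C,H,I} | {E,F,J,K,O,P,V,W,X,Y}.
On input L, block {E,F,J,K,O,P,V,W,X,Y} splits into {E,K,O,P,X,Y} and {F,J,V,W}.
On input L, block {C,H,I} splits into {C,H} and {I}.
Split {E,K,O,P,X,Y} by δ(·,L) → {P,X,Y} and {E,K,O}.
On input R, block {P,X,Y} splits into {P,Y} and {X}.
Stable partition: {C,H} | {P,Y} | {F,J,V,W} | {I} | {E,K,O} | {X} — 6 equivalence classes.

6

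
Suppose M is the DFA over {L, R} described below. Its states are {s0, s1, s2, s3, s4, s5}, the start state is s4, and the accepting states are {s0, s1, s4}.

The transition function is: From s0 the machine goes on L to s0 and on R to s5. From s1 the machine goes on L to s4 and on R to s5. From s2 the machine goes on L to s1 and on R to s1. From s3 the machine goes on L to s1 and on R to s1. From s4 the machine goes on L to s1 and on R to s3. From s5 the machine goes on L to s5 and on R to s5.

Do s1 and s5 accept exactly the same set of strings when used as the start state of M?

States {s0,s2} cannot be reached from the start state, so discard them.
Initial partition by acceptance: {s1,s4} | {s3,s5}.
On input L, block {s3,s5} splits into {s3} and {s5}.
Refine {s1,s4} on symbol R: members go to different blocks, giving {s1} and {s4}.
Stable partition: {s1} | {s3} | {s5} | {s4} — 4 equivalence classes.
s1 and s5 end up in different blocks, so they are distinguishable. For instance, the string 'ε' is accepted from only s1.

No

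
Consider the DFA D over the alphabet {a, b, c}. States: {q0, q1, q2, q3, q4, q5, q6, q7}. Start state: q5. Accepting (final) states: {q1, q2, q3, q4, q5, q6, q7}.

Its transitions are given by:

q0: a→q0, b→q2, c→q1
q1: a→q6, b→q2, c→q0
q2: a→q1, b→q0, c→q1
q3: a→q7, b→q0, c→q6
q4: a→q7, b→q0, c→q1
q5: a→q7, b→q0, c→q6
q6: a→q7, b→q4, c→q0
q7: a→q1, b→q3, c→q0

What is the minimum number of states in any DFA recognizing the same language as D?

3

Start with accepting vs non-accepting: {q1,q2,q3,q4,q5,q6,q7} | {q0}.
On input b, block {q1,q2,q3,q4,q5,q6,q7} splits into {q2,q3,q4,q5} and {q1,q6,q7}.
No further refinement is possible. Final partition (3 blocks): {q2,q3,q4,q5} | {q0} | {q1,q6,q7}.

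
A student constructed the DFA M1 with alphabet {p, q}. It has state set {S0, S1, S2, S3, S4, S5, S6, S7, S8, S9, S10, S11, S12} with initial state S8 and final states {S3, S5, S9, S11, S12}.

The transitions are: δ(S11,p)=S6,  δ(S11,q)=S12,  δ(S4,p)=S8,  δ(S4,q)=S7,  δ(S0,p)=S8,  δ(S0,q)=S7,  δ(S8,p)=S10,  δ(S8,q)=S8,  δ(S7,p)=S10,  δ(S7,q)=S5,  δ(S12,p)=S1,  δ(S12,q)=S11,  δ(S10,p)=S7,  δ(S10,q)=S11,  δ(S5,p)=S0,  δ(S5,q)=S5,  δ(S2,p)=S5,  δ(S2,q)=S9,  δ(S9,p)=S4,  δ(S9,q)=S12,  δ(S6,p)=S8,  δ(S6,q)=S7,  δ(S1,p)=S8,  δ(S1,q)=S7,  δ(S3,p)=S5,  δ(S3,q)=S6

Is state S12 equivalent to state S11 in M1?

First remove the unreachable states {S2,S3,S4,S9}; 9 states remain.
Start with accepting vs non-accepting: {S5,S11,S12} | {S0,S1,S6,S7,S8,S10}.
Refine {S0,S1,S6,S7,S8,S10} on symbol q: members go to different blocks, giving {S0,S1,S6,S8} and {S7,S10}.
Split {S0,S1,S6,S8} by δ(·,p) → {S0,S1,S6} and {S8}.
No further refinement is possible. Final partition (4 blocks): {S5,S11,S12} | {S0,S1,S6} | {S7,S10} | {S8}.
S12 and S11 lie in the same block of the stable partition, so they are equivalent — no string distinguishes them.

Yes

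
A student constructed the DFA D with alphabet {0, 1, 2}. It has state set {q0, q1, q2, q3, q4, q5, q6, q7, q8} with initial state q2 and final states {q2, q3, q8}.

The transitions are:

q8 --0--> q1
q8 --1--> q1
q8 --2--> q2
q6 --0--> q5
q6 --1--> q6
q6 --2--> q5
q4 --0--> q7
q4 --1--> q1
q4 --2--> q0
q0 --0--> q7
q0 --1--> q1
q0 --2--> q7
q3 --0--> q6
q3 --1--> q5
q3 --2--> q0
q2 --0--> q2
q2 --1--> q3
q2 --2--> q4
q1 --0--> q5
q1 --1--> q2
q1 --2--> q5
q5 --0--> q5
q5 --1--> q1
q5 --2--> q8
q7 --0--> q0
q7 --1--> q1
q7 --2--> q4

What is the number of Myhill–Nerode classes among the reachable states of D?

7

Every state is reachable, so we keep all 9.
Start with accepting vs non-accepting: {q2,q3,q8} | {q0,q1,q4,q5,q6,q7}.
Split {q2,q3,q8} by δ(·,0) → {q3,q8} and {q2}.
On input 2, block {q3,q8} splits into {q3} and {q8}.
Refine {q0,q1,q4,q5,q6,q7} on symbol 1: members go to different blocks, giving {q0,q4,q5,q6,q7} and {q1}.
On input 1, block {q0,q4,q5,q6,q7} splits into {q0,q4,q5,q7} and {q6}.
Refine {q0,q4,q5,q7} on symbol 2: members go to different blocks, giving {q0,q4,q7} and {q5}.
No further refinement is possible. Final partition (7 blocks): {q3} | {q0,q4,q7} | {q2} | {q8} | {q1} | {q6} | {q5}.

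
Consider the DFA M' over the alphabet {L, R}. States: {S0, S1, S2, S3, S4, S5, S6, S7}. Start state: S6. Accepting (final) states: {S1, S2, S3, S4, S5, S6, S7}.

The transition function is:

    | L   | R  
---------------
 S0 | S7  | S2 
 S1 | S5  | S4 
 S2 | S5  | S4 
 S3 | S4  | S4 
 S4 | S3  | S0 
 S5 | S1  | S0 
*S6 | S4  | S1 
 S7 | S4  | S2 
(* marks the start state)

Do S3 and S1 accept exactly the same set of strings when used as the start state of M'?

Yes

Every state is reachable, so we keep all 8.
P0 = {S1,S2,S3,S4,S5,S6,S7} | {S0}.
Split {S1,S2,S3,S4,S5,S6,S7} by δ(·,R) → {S1,S2,S3,S6,S7} and {S4,S5}.
Split {S1,S2,S3,S6,S7} by δ(·,R) → {S1,S2,S3} and {S6,S7}.
Stable partition: {S1,S2,S3} | {S0} | {S4,S5} | {S6,S7} — 4 equivalence classes.
S3 and S1 lie in the same block of the stable partition, so they are equivalent — no string distinguishes them.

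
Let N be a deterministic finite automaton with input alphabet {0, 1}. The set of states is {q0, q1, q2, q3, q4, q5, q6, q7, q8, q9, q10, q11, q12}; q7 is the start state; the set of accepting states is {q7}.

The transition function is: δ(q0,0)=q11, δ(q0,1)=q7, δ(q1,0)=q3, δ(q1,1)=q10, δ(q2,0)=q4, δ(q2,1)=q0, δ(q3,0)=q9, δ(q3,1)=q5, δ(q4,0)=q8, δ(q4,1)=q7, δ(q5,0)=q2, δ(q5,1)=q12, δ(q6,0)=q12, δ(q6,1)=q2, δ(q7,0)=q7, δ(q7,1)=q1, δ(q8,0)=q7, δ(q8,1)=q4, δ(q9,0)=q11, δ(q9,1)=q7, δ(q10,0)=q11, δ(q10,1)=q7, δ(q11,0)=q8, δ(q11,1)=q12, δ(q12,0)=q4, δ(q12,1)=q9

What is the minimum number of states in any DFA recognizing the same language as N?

Reachable states from the start: {q0,q1,q2,q3,q4,q5,q7,q8,q9,q10,q11,q12}. Unreachable: {q6} — drop them.
P0 = {q7} | {q0,q1,q2,q3,q4,q5,q8,q9,q10,q11,q12}.
Refine {q0,q1,q2,q3,q4,q5,q8,q9,q10,q11,q12} on symbol 0: members go to different blocks, giving {q0,q1,q2,q3,q4,q5,q9,q10,q11,q12} and {q8}.
Refine {q0,q1,q2,q3,q4,q5,q9,q10,q11,q12} on symbol 0: members go to different blocks, giving {q0,q1,q2,q3,q5,q9,q10,q12} and {q4,q11}.
On input 0, block {q0,q1,q2,q3,q5,q9,q10,q12} splits into {q0,q2,q9,q10,q12} and {q1,q3,q5}.
On input 1, block {q0,q2,q9,q10,q12} splits into {q0,q9,q10} and {q2,q12}.
Refine {q4,q11} on symbol 1: members go to different blocks, giving {q4} and {q11}.
Refine {q1,q3,q5} on symbol 0: members go to different blocks, giving {q1} and {q3} and {q5}.
The partition is now stable with 9 blocks: {q7} | {q0,q9,q10} | {q8} | {q4} | {q1} | {q2,q12} | {q11} | {q3} | {q5}.

9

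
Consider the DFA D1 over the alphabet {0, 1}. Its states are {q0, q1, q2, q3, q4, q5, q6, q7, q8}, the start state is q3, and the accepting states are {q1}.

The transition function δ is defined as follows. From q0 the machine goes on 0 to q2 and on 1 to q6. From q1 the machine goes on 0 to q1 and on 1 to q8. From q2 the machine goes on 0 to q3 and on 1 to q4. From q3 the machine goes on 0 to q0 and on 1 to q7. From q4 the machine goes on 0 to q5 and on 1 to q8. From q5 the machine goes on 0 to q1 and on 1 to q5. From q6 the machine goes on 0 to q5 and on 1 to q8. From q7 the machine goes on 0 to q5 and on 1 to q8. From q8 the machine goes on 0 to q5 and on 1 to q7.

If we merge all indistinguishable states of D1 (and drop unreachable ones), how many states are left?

All states are reachable from the start state.
Start with accepting vs non-accepting: {q1} | {q0,q2,q3,q4,q5,q6,q7,q8}.
Refine {q0,q2,q3,q4,q5,q6,q7,q8} on symbol 0: members go to different blocks, giving {q0,q2,q3,q4,q6,q7,q8} and {q5}.
Split {q0,q2,q3,q4,q6,q7,q8} by δ(·,0) → {q4,q6,q7,q8} and {q0,q2,q3}.
The partition is now stable with 4 blocks: {q1} | {q4,q6,q7,q8} | {q5} | {q0,q2,q3}.

4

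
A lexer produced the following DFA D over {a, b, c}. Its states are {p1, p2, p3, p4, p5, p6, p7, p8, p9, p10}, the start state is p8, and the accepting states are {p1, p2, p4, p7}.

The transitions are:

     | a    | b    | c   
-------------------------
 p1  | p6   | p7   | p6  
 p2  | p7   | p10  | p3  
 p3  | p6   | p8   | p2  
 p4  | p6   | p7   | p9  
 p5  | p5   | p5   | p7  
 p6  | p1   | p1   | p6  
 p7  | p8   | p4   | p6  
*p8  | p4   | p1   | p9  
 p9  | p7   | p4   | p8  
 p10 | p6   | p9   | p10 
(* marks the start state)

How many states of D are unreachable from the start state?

BFS from p8 reaches {p1, p4, p6, p7, p8, p9}; the 4 state(s) p2, p3, p5, p10 are never visited.

4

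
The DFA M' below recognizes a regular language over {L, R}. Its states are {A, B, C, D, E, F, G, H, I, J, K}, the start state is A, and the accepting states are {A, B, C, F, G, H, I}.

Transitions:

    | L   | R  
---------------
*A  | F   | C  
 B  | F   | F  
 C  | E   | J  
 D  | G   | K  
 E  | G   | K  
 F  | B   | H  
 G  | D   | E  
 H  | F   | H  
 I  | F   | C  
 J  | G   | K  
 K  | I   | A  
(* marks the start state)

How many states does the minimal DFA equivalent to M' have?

5

Every state is reachable, so we keep all 11.
Initial partition by acceptance: {A,B,C,F,G,H,I} | {D,E,J,K}.
Refine {A,B,C,F,G,H,I} on symbol L: members go to different blocks, giving {A,B,F,H,I} and {C,G}.
Split {A,B,F,H,I} by δ(·,R) → {B,F,H} and {A,I}.
On input L, block {D,E,J,K} splits into {D,E,J} and {K}.
The partition is now stable with 5 blocks: {B,F,H} | {D,E,J} | {C,G} | {A,I} | {K}.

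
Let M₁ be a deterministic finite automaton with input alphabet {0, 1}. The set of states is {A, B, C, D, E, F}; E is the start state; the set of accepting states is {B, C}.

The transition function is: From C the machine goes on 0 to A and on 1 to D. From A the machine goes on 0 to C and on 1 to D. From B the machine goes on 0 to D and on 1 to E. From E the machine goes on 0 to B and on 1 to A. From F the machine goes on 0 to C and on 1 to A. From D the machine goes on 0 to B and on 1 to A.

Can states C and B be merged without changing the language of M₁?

States {F} cannot be reached from the start state, so discard them.
Start with accepting vs non-accepting: {B,C} | {A,D,E}.
No further refinement is possible. Final partition (2 blocks): {B,C} | {A,D,E}.
C and B lie in the same block of the stable partition, so they are equivalent — no string distinguishes them.

Yes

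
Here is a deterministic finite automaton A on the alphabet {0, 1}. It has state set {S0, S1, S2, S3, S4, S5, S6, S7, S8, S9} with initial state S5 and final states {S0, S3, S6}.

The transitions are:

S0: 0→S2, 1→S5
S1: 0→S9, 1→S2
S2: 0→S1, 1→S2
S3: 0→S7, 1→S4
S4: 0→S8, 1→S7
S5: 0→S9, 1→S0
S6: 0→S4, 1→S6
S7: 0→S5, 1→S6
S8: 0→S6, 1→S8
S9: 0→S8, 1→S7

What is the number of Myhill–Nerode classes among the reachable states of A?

8

States {S3} cannot be reached from the start state, so discard them.
Initial partition by acceptance: {S0,S6} | {S1,S2,S4,S5,S7,S8,S9}.
Split {S0,S6} by δ(·,1) → {S0} and {S6}.
On input 0, block {S1,S2,S4,S5,S7,S8,S9} splits into {S1,S2,S4,S5,S7,S9} and {S8}.
Refine {S1,S2,S4,S5,S7,S9} on symbol 0: members go to different blocks, giving {S1,S2,S5,S7} and {S4,S9}.
Split {S1,S2,S5,S7} by δ(·,0) → {S1,S5} and {S2,S7}.
Refine {S1,S5} on symbol 1: members go to different blocks, giving {S1} and {S5}.
Split {S2,S7} by δ(·,0) → {S2} and {S7}.
No further refinement is possible. Final partition (8 blocks): {S0} | {S1} | {S6} | {S8} | {S4,S9} | {S2} | {S5} | {S7}.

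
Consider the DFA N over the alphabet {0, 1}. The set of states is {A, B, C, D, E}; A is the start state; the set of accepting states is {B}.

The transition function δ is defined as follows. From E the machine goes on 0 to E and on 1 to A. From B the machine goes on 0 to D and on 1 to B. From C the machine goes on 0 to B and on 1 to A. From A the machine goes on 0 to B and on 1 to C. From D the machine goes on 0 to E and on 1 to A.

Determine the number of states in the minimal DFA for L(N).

3

All states are reachable from the start state.
Start with accepting vs non-accepting: {B} | {A,C,D,E}.
Split {A,C,D,E} by δ(·,0) → {A,C} and {D,E}.
Stable partition: {B} | {A,C} | {D,E} — 3 equivalence classes.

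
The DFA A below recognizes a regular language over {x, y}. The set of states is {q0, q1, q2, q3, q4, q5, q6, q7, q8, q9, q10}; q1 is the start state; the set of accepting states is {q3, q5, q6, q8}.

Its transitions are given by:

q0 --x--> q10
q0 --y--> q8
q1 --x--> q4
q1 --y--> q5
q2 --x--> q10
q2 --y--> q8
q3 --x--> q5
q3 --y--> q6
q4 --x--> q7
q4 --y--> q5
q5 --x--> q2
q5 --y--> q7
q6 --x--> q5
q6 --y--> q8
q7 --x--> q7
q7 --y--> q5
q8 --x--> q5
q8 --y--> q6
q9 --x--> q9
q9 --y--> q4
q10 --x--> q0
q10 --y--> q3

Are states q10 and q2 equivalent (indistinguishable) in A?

States {q9} cannot be reached from the start state, so discard them.
Initial partition by acceptance: {q3,q5,q6,q8} | {q0,q1,q2,q4,q7,q10}.
Refine {q3,q5,q6,q8} on symbol x: members go to different blocks, giving {q3,q6,q8} and {q5}.
On input y, block {q0,q1,q2,q4,q7,q10} splits into {q0,q2,q10} and {q1,q4,q7}.
The partition is now stable with 4 blocks: {q3,q6,q8} | {q0,q2,q10} | {q5} | {q1,q4,q7}.
q10 and q2 lie in the same block of the stable partition, so they are equivalent — no string distinguishes them.

Yes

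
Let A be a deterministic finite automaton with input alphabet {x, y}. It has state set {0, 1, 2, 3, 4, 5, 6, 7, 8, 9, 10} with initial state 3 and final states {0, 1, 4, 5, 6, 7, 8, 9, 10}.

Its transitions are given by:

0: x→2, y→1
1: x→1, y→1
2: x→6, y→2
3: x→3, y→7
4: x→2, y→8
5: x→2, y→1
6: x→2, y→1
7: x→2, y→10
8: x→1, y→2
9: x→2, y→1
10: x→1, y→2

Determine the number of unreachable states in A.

5

BFS from 3 reaches {1, 2, 3, 6, 7, 10}; the 5 state(s) 0, 4, 5, 8, 9 are never visited.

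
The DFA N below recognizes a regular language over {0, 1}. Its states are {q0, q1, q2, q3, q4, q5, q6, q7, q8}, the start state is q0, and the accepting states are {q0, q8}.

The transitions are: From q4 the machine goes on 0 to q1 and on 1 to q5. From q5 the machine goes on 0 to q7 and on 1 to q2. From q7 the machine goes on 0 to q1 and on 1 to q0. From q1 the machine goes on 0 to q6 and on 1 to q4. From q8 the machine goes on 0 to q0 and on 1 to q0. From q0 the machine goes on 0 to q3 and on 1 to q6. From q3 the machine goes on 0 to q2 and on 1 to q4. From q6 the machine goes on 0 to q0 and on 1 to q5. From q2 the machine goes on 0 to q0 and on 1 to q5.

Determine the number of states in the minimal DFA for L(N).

6

Reachable states from the start: {q0,q1,q2,q3,q4,q5,q6,q7}. Unreachable: {q8} — drop them.
P0 = {q0} | {q1,q2,q3,q4,q5,q6,q7}.
Split {q1,q2,q3,q4,q5,q6,q7} by δ(·,0) → {q1,q3,q4,q5,q7} and {q2,q6}.
On input 0, block {q1,q3,q4,q5,q7} splits into {q4,q5,q7} and {q1,q3}.
On input 0, block {q4,q5,q7} splits into {q4,q7} and {q5}.
Refine {q4,q7} on symbol 1: members go to different blocks, giving {q4} and {q7}.
Stable partition: {q0} | {q4} | {q2,q6} | {q1,q3} | {q5} | {q7} — 6 equivalence classes.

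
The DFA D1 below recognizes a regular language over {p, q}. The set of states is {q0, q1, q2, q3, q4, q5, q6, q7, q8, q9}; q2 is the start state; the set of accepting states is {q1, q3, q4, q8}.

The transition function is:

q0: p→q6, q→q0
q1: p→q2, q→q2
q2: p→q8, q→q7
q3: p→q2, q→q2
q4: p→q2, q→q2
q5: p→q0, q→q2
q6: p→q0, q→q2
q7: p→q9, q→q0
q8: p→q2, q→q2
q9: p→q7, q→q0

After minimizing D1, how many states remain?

5

First remove the unreachable states {q1,q3,q4,q5}; 6 states remain.
P0 = {q8} | {q0,q2,q6,q7,q9}.
On input p, block {q0,q2,q6,q7,q9} splits into {q0,q6,q7,q9} and {q2}.
Refine {q0,q6,q7,q9} on symbol q: members go to different blocks, giving {q0,q7,q9} and {q6}.
Split {q0,q7,q9} by δ(·,p) → {q7,q9} and {q0}.
Stable partition: {q8} | {q7,q9} | {q2} | {q6} | {q0} — 5 equivalence classes.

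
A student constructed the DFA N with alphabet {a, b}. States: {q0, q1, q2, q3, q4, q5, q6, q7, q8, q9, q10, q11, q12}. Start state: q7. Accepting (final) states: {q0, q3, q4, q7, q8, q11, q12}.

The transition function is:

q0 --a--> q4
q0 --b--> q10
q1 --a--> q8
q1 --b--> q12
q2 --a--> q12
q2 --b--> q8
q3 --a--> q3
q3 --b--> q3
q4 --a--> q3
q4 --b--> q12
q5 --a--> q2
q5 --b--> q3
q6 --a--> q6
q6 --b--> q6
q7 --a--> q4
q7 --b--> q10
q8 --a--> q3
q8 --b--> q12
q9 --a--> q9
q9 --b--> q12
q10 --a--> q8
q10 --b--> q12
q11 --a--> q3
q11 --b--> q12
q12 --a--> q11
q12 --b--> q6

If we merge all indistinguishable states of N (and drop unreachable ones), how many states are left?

First remove the unreachable states {q0,q1,q2,q5,q9}; 8 states remain.
Initial partition by acceptance: {q3,q4,q7,q8,q11,q12} | {q6,q10}.
Refine {q3,q4,q7,q8,q11,q12} on symbol b: members go to different blocks, giving {q3,q4,q8,q11} and {q7,q12}.
Split {q3,q4,q8,q11} by δ(·,b) → {q4,q8,q11} and {q3}.
Refine {q6,q10} on symbol a: members go to different blocks, giving {q6} and {q10}.
On input b, block {q7,q12} splits into {q7} and {q12}.
The partition is now stable with 6 blocks: {q4,q8,q11} | {q6} | {q7} | {q3} | {q10} | {q12}.

6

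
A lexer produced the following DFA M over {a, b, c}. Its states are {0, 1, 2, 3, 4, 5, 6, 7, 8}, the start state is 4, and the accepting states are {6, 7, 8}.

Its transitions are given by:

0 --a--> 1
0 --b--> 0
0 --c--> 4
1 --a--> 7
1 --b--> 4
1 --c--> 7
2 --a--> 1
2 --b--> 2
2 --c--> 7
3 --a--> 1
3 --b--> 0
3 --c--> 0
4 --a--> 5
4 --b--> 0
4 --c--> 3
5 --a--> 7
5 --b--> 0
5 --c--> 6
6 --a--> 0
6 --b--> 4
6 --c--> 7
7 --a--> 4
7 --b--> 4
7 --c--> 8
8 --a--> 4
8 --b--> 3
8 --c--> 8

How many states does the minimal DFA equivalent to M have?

3

First remove the unreachable states {2}; 8 states remain.
Initial partition by acceptance: {6,7,8} | {0,1,3,4,5}.
On input a, block {0,1,3,4,5} splits into {0,3,4} and {1,5}.
The partition is now stable with 3 blocks: {6,7,8} | {0,3,4} | {1,5}.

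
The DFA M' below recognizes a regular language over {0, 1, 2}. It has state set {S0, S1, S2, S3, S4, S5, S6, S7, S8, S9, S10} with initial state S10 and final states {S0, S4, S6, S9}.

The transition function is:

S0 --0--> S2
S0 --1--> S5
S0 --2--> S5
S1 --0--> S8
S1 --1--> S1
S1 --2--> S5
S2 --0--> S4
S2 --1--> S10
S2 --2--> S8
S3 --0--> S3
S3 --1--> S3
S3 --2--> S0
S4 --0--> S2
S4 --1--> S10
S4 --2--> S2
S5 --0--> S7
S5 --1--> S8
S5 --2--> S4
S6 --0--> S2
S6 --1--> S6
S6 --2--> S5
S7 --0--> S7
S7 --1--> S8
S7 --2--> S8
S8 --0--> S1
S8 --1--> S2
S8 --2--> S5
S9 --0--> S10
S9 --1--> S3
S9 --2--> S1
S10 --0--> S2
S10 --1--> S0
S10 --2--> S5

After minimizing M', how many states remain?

First remove the unreachable states {S3,S6,S9}; 8 states remain.
Start with accepting vs non-accepting: {S0,S4} | {S1,S2,S5,S7,S8,S10}.
Refine {S1,S2,S5,S7,S8,S10} on symbol 0: members go to different blocks, giving {S1,S5,S7,S8,S10} and {S2}.
On input 2, block {S0,S4} splits into {S0} and {S4}.
On input 0, block {S1,S5,S7,S8,S10} splits into {S1,S5,S7,S8} and {S10}.
Split {S1,S5,S7,S8} by δ(·,1) → {S1,S5,S7} and {S8}.
Split {S1,S5,S7} by δ(·,0) → {S5,S7} and {S1}.
On input 2, block {S5,S7} splits into {S5} and {S7}.
Stable partition: {S0} | {S5} | {S2} | {S4} | {S10} | {S8} | {S1} | {S7} — 8 equivalence classes.

8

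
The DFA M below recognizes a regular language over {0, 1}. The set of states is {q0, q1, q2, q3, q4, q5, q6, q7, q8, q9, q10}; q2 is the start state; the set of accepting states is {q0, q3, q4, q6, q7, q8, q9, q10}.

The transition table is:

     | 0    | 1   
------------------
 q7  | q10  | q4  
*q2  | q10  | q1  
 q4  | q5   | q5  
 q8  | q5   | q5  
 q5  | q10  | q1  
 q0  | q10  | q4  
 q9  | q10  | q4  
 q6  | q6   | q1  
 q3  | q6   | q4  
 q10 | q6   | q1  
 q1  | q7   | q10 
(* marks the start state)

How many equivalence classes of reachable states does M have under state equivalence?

5

First remove the unreachable states {q0,q3,q8,q9}; 7 states remain.
Initial partition by acceptance: {q4,q6,q7,q10} | {q1,q2,q5}.
Refine {q4,q6,q7,q10} on symbol 0: members go to different blocks, giving {q6,q7,q10} and {q4}.
Split {q6,q7,q10} by δ(·,1) → {q6,q10} and {q7}.
On input 0, block {q1,q2,q5} splits into {q2,q5} and {q1}.
The partition is now stable with 5 blocks: {q6,q10} | {q2,q5} | {q4} | {q7} | {q1}.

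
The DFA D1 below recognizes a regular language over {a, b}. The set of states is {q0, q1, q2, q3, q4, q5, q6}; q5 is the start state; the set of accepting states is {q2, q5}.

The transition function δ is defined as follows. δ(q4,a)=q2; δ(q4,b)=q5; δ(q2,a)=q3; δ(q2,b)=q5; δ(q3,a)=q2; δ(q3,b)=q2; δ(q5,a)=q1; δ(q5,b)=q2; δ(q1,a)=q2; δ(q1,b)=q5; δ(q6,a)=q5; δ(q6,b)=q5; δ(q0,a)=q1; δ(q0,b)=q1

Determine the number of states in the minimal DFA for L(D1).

2

First remove the unreachable states {q0,q4,q6}; 4 states remain.
Start with accepting vs non-accepting: {q2,q5} | {q1,q3}.
The partition is now stable with 2 blocks: {q2,q5} | {q1,q3}.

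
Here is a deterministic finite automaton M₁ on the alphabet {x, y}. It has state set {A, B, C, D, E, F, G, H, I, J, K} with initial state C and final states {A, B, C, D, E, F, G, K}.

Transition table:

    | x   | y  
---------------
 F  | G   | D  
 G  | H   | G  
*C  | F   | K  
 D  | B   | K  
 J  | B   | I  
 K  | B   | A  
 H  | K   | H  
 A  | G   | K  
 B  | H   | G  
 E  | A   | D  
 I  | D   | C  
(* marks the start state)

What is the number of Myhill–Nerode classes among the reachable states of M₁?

4

States {E,I,J} cannot be reached from the start state, so discard them.
Initial partition by acceptance: {A,B,C,D,F,G,K} | {H}.
Split {A,B,C,D,F,G,K} by δ(·,x) → {A,C,D,F,K} and {B,G}.
Refine {A,C,D,F,K} on symbol x: members go to different blocks, giving {A,D,F,K} and {C}.
No further refinement is possible. Final partition (4 blocks): {A,D,F,K} | {H} | {B,G} | {C}.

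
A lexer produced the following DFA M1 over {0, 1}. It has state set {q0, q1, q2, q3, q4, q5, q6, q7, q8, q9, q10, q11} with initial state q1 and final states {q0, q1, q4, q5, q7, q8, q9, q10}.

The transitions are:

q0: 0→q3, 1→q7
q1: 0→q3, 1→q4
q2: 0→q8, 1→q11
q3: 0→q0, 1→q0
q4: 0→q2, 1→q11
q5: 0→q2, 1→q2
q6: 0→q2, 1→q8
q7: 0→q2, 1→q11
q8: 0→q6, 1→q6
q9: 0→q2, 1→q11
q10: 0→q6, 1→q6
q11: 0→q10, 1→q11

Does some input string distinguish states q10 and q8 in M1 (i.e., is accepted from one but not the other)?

Reachable states from the start: {q0,q1,q2,q3,q4,q6,q7,q8,q10,q11}. Unreachable: {q5,q9} — drop them.
Start with accepting vs non-accepting: {q0,q1,q4,q7,q8,q10} | {q2,q3,q6,q11}.
Refine {q0,q1,q4,q7,q8,q10} on symbol 1: members go to different blocks, giving {q4,q7,q8,q10} and {q0,q1}.
On input 0, block {q2,q3,q6,q11} splits into {q2,q11} and {q3} and {q6}.
On input 0, block {q4,q7,q8,q10} splits into {q4,q7} and {q8,q10}.
Stable partition: {q4,q7} | {q2,q11} | {q0,q1} | {q3} | {q6} | {q8,q10} — 6 equivalence classes.
q10 and q8 lie in the same block of the stable partition, so they are equivalent — no string distinguishes them.

No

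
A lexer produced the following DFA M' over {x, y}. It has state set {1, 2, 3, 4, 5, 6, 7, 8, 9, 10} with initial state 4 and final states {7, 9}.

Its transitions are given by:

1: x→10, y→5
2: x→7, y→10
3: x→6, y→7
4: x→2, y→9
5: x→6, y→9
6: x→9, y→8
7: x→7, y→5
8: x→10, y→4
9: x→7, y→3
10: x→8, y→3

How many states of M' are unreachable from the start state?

1

BFS from 4 reaches {2, 3, 4, 5, 6, 7, 8, 9, 10}; the 1 state(s) 1 are never visited.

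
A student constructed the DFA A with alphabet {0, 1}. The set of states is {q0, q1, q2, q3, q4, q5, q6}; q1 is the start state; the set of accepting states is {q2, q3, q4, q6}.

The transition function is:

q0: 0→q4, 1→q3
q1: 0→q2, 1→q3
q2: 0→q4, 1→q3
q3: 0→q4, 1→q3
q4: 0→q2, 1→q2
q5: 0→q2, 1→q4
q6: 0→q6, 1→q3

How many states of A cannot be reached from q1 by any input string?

Starting at q1 and following transitions, the reachable set is {q1, q2, q3, q4}. That leaves q0, q5, q6 unreachable — 3 in total.

3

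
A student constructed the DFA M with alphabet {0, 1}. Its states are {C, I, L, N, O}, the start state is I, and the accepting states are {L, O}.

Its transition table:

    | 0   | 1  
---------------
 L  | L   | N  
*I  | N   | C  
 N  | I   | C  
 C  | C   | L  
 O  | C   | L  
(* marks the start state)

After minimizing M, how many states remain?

3

First remove the unreachable states {O}; 4 states remain.
Initial partition by acceptance: {L} | {C,I,N}.
On input 1, block {C,I,N} splits into {I,N} and {C}.
Stable partition: {L} | {I,N} | {C} — 3 equivalence classes.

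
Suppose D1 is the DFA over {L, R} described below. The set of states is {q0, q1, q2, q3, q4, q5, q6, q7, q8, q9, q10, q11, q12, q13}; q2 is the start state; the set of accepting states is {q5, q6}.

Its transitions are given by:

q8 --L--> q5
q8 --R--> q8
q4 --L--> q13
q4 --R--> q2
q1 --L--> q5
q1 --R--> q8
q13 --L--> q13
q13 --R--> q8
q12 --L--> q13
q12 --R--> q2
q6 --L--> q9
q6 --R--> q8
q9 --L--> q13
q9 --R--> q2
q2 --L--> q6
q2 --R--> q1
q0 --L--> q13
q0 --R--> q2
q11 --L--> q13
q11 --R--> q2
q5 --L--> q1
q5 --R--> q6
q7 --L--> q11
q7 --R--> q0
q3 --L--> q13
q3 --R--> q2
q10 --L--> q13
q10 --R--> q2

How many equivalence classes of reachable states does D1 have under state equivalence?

Reachable states from the start: {q1,q2,q5,q6,q8,q9,q13}. Unreachable: {q0,q3,q4,q7,q10,q11,q12} — drop them.
Initial partition by acceptance: {q5,q6} | {q1,q2,q8,q9,q13}.
Refine {q5,q6} on symbol R: members go to different blocks, giving {q5} and {q6}.
Split {q1,q2,q8,q9,q13} by δ(·,L) → {q1,q8} and {q9,q13} and {q2}.
On input R, block {q9,q13} splits into {q9} and {q13}.
No further refinement is possible. Final partition (6 blocks): {q5} | {q1,q8} | {q6} | {q9} | {q2} | {q13}.

6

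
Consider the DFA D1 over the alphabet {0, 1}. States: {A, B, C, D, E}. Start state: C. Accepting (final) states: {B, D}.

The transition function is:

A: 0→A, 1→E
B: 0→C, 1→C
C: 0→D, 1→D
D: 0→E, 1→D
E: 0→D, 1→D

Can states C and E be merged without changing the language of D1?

Yes

States {A,B} cannot be reached from the start state, so discard them.
P0 = {D} | {C,E}.
No further refinement is possible. Final partition (2 blocks): {D} | {C,E}.
C and E lie in the same block of the stable partition, so they are equivalent — no string distinguishes them.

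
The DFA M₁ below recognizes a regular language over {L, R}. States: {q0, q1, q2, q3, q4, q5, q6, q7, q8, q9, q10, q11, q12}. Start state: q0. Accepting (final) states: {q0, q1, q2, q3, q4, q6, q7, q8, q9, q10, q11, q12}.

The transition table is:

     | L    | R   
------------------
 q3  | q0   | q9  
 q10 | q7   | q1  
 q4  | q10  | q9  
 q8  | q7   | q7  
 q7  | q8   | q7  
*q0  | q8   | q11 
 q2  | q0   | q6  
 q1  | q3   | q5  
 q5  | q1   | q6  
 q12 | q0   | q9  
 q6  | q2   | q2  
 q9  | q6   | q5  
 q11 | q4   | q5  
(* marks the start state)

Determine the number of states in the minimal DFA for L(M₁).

First remove the unreachable states {q12}; 12 states remain.
P0 = {q0,q1,q2,q3,q4,q6,q7,q8,q9,q10,q11} | {q5}.
Refine {q0,q1,q2,q3,q4,q6,q7,q8,q9,q10,q11} on symbol R: members go to different blocks, giving {q0,q2,q3,q4,q6,q7,q8,q10} and {q1,q9,q11}.
Refine {q0,q2,q3,q4,q6,q7,q8,q10} on symbol R: members go to different blocks, giving {q0,q3,q4,q10} and {q2,q6,q7,q8}.
Split {q0,q3,q4,q10} by δ(·,L) → {q0,q10} and {q3,q4}.
On input L, block {q1,q9,q11} splits into {q1,q11} and {q9}.
On input L, block {q2,q6,q7,q8} splits into {q6,q7,q8} and {q2}.
On input L, block {q6,q7,q8} splits into {q7,q8} and {q6}.
No further refinement is possible. Final partition (8 blocks): {q0,q10} | {q5} | {q1,q11} | {q7,q8} | {q3,q4} | {q9} | {q2} | {q6}.

8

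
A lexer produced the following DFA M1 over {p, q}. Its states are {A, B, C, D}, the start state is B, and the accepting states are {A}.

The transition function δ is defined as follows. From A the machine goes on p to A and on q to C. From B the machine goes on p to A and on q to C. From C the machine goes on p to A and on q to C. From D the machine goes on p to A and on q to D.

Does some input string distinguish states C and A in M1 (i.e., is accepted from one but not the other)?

States {D} cannot be reached from the start state, so discard them.
P0 = {A} | {B,C}.
No further refinement is possible. Final partition (2 blocks): {A} | {B,C}.
C and A end up in different blocks, so they are distinguishable. For instance, the string 'ε' is accepted from only A.

Yes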